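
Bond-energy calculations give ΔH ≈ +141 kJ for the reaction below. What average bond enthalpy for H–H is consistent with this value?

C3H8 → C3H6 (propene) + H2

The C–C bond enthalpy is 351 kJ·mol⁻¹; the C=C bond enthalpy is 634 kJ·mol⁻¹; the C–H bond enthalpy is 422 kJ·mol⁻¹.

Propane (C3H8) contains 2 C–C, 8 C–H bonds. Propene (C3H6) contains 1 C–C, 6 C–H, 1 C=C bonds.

D(H–H) ≈ 420 kJ/mol

Let D be the H–H bond energy.
Σ(broken) = 2×351 + 8×422 = 4078
Σ(formed) = 1×351 + 6×422 + 1×634 + 1×D = 3517 + D
ΔH = Σ(broken) − Σ(formed) = (4078) − (3517 + D) = +561 − D
Setting this equal to +141 kJ gives D = 420 kJ/mol.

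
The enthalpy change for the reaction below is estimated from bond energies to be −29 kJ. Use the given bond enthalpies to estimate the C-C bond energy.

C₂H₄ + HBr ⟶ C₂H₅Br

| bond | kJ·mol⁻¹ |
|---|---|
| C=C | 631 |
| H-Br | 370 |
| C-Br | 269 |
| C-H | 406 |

Let D be the C-C bond energy.
Σ(broken) = 4×406 + 1×631 + 1×370 = 2625
Σ(formed) = 1×269 + 1×D + 5×406 = 2299 + D
ΔH = Σ(broken) − Σ(formed) = (2625) − (2299 + D) = +326 − D
Setting this equal to −29 kJ gives D = 355 kJ/mol.

D(C-C) ≈ 355 kJ/mol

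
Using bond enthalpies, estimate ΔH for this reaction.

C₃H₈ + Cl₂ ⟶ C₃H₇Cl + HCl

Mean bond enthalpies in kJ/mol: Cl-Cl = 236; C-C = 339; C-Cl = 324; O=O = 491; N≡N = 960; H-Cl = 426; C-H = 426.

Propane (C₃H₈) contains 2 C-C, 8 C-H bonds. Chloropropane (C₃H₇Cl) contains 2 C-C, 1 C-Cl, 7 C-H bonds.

ΔH ≈ −88 kJ

Bonds broken (reactants):
  C-C: 2 × 339 = 678
  C-H: 8 × 426 = 3408
  Cl-Cl: 1 × 236 = 236
  Σ(broken) = 4322 kJ
Bonds formed (products):
  C-C: 2 × 339 = 678
  C-Cl: 1 × 324 = 324
  C-H: 7 × 426 = 2982
  H-Cl: 1 × 426 = 426
  Σ(formed) = 4410 kJ
ΔH = Σ(broken) − Σ(formed) = 4322 − 4410 = −88 kJ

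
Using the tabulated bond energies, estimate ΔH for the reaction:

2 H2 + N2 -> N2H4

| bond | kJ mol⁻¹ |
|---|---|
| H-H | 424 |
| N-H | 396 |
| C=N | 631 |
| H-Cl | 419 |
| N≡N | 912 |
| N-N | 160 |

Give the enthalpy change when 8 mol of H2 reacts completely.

Bonds broken (reactants):
  H-H: 2 × 424 = 848
  N≡N: 1 × 912 = 912
  Σ(broken) = 1760 kJ
Bonds formed (products):
  N-H: 4 × 396 = 1584
  N-N: 1 × 160 = 160
  Σ(formed) = 1744 kJ
ΔH = Σ(broken) − Σ(formed) = 1760 − 1744 = +16 kJ
For 4× the reaction as written: 4 × (+16) = +64 kJ

ΔH = +64 kJ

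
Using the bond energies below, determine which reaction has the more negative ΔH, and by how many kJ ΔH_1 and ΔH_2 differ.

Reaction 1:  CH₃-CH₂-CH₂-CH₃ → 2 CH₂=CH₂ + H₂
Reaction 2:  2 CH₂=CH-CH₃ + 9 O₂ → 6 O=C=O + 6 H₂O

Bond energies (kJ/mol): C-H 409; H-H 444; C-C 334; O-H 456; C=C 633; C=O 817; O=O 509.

Reaction 1:
  Bonds broken (reactants):
    C-C: 3 × 334 = 1002
    C-H: 10 × 409 = 4090
    Σ(broken) = 5092 kJ
  Bonds formed (products):
    C-H: 8 × 409 = 3272
    C=C: 2 × 633 = 1266
    H-H: 1 × 444 = 444
    Σ(formed) = 4982 kJ
  ΔH_1 = 5092 − 4982 = +110 kJ
Reaction 2:
  Bonds broken (reactants):
    C-C: 2 × 334 = 668
    C-H: 12 × 409 = 4908
    C=C: 2 × 633 = 1266
    O=O: 9 × 509 = 4581
    Σ(broken) = 11423 kJ
  Bonds formed (products):
    C=O: 12 × 817 = 9804
    O-H: 12 × 456 = 5472
    Σ(formed) = 15276 kJ
  ΔH_2 = 11423 − 15276 = −3853 kJ
ΔH_1 − ΔH_2 = +3963 kJ, so reaction 2 has the more negative ΔH; |ΔH_1 − ΔH_2| = 3963 kJ.

Reaction 2, by 3963 kJ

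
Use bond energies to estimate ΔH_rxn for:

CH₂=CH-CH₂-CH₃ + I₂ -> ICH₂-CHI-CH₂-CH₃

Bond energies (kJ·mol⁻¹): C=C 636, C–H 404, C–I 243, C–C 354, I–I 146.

ΔH ≈ −58 kJ

Bonds broken (reactants):
  C–C: 2 × 354 = 708
  C–H: 8 × 404 = 3232
  C=C: 1 × 636 = 636
  I–I: 1 × 146 = 146
  Σ(broken) = 4722 kJ
Bonds formed (products):
  C–C: 3 × 354 = 1062
  C–H: 8 × 404 = 3232
  C–I: 2 × 243 = 486
  Σ(formed) = 4780 kJ
ΔH = Σ(broken) − Σ(formed) = 4722 − 4780 = −58 kJ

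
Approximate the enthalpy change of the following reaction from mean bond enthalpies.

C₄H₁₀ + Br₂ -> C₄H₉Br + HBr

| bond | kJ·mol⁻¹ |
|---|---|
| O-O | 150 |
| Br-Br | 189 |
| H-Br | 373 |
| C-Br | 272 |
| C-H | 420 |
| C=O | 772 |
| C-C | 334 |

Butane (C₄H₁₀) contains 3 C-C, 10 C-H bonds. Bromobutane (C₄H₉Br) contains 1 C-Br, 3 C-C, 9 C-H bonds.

ΔH ≈ −36 kJ

Bonds broken (reactants):
  Br-Br: 1 × 189 = 189
  C-C: 3 × 334 = 1002
  C-H: 10 × 420 = 4200
  Σ(broken) = 5391 kJ
Bonds formed (products):
  C-Br: 1 × 272 = 272
  C-C: 3 × 334 = 1002
  C-H: 9 × 420 = 3780
  H-Br: 1 × 373 = 373
  Σ(formed) = 5427 kJ
ΔH = Σ(broken) − Σ(formed) = 5391 − 5427 = −36 kJ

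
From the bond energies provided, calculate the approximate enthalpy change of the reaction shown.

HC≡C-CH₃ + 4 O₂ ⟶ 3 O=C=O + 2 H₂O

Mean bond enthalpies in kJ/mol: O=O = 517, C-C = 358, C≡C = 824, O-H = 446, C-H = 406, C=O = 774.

Bonds broken (reactants):
  C≡C: 1 × 824 = 824
  C-C: 1 × 358 = 358
  C-H: 4 × 406 = 1624
  O=O: 4 × 517 = 2068
  Σ(broken) = 4874 kJ
Bonds formed (products):
  C=O: 6 × 774 = 4644
  O-H: 4 × 446 = 1784
  Σ(formed) = 6428 kJ
ΔH = Σ(broken) − Σ(formed) = 4874 − 6428 = −1554 kJ

ΔH ≈ −1554 kJ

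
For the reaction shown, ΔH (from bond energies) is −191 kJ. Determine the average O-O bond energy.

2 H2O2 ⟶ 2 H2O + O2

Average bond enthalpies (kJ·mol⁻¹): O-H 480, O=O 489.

D(O-O) ≈ 149 kJ/mol

Let D be the O-O bond energy.
Σ(broken) = 4×480 + 2×D = 1920 + 2D
Σ(formed) = 4×480 + 1×489 = 2409
ΔH = Σ(broken) − Σ(formed) = (1920 + 2D) − (2409) = −489 + 2D
Setting this equal to −191 kJ gives 2D = 298, so D = 149 kJ/mol.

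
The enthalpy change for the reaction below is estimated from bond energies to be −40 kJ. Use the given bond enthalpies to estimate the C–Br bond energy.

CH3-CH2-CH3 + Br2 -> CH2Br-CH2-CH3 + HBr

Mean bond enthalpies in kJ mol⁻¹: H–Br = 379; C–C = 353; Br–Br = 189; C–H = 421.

Let D be the C–Br bond energy.
Σ(broken) = 1×189 + 2×353 + 8×421 = 4263
Σ(formed) = 1×D + 2×353 + 7×421 + 1×379 = 4032 + D
ΔH = Σ(broken) − Σ(formed) = (4263) − (4032 + D) = +231 − D
Setting this equal to −40 kJ gives D = 271 kJ/mol.

D(C–Br) ≈ 271 kJ/mol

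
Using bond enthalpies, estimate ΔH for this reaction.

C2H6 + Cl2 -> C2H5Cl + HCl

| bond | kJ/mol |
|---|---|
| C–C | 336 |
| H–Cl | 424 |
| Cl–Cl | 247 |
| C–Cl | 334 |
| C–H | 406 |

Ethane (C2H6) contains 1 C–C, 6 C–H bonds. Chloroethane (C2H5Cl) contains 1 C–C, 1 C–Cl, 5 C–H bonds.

ΔH ≈ −105 kJ

Bonds broken (reactants):
  C–C: 1 × 336 = 336
  C–H: 6 × 406 = 2436
  Cl–Cl: 1 × 247 = 247
  Σ(broken) = 3019 kJ
Bonds formed (products):
  C–C: 1 × 336 = 336
  C–Cl: 1 × 334 = 334
  C–H: 5 × 406 = 2030
  H–Cl: 1 × 424 = 424
  Σ(formed) = 3124 kJ
ΔH = Σ(broken) − Σ(formed) = 3019 − 3124 = −105 kJ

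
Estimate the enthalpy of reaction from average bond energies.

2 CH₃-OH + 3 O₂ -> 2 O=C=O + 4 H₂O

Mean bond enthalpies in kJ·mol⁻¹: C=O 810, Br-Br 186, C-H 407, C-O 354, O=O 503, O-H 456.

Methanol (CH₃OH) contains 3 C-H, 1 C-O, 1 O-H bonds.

ΔH ≈ −1317 kJ

Bonds broken (reactants):
  C-H: 6 × 407 = 2442
  C-O: 2 × 354 = 708
  O-H: 2 × 456 = 912
  O=O: 3 × 503 = 1509
  Σ(broken) = 5571 kJ
Bonds formed (products):
  C=O: 4 × 810 = 3240
  O-H: 8 × 456 = 3648
  Σ(formed) = 6888 kJ
ΔH = Σ(broken) − Σ(formed) = 5571 − 6888 = −1317 kJ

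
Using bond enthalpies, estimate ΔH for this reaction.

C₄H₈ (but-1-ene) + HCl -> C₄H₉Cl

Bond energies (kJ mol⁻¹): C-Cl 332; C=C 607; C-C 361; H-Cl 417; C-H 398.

ΔH ≈ −67 kJ

Bonds broken (reactants):
  C-C: 2 × 361 = 722
  C-H: 8 × 398 = 3184
  C=C: 1 × 607 = 607
  H-Cl: 1 × 417 = 417
  Σ(broken) = 4930 kJ
Bonds formed (products):
  C-C: 3 × 361 = 1083
  C-Cl: 1 × 332 = 332
  C-H: 9 × 398 = 3582
  Σ(formed) = 4997 kJ
ΔH = Σ(broken) − Σ(formed) = 4930 − 4997 = −67 kJ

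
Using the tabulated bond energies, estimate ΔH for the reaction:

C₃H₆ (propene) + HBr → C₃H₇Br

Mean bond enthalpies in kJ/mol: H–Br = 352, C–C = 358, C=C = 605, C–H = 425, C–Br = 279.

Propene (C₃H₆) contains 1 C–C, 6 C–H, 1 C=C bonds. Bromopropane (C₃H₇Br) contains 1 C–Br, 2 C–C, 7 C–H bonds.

Bonds broken (reactants):
  C–C: 1 × 358 = 358
  C–H: 6 × 425 = 2550
  C=C: 1 × 605 = 605
  H–Br: 1 × 352 = 352
  Σ(broken) = 3865 kJ
Bonds formed (products):
  C–Br: 1 × 279 = 279
  C–C: 2 × 358 = 716
  C–H: 7 × 425 = 2975
  Σ(formed) = 3970 kJ
ΔH = Σ(broken) − Σ(formed) = 3865 − 3970 = −105 kJ

ΔH ≈ −105 kJ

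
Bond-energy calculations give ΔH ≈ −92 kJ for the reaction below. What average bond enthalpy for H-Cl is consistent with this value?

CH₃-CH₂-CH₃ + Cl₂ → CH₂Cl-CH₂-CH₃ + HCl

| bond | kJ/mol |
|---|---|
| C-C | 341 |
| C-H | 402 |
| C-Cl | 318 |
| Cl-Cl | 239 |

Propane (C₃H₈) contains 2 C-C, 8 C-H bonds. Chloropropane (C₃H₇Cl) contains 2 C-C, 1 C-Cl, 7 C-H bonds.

Let D be the H-Cl bond energy.
Σ(broken) = 2×341 + 8×402 + 1×239 = 4137
Σ(formed) = 2×341 + 1×318 + 7×402 + 1×D = 3814 + D
ΔH = Σ(broken) − Σ(formed) = (4137) − (3814 + D) = +323 − D
Setting this equal to −92 kJ gives D = 415 kJ/mol.

D(H-Cl) ≈ 415 kJ/mol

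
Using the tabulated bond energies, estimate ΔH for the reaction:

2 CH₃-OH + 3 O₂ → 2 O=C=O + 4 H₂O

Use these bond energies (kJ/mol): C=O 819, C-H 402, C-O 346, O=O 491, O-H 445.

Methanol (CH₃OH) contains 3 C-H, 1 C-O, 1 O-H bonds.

Bonds broken (reactants):
  C-H: 6 × 402 = 2412
  C-O: 2 × 346 = 692
  O-H: 2 × 445 = 890
  O=O: 3 × 491 = 1473
  Σ(broken) = 5467 kJ
Bonds formed (products):
  C=O: 4 × 819 = 3276
  O-H: 8 × 445 = 3560
  Σ(formed) = 6836 kJ
ΔH = Σ(broken) − Σ(formed) = 5467 − 6836 = −1369 kJ

ΔH ≈ −1369 kJ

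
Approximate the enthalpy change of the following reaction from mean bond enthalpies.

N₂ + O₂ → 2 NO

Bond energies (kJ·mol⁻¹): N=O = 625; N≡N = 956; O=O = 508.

Bonds broken (reactants):
  N≡N: 1 × 956 = 956
  O=O: 1 × 508 = 508
  Σ(broken) = 1464 kJ
Bonds formed (products):
  N=O: 2 × 625 = 1250
  Σ(formed) = 1250 kJ
ΔH = Σ(broken) − Σ(formed) = 1464 − 1250 = +214 kJ

ΔH ≈ +214 kJ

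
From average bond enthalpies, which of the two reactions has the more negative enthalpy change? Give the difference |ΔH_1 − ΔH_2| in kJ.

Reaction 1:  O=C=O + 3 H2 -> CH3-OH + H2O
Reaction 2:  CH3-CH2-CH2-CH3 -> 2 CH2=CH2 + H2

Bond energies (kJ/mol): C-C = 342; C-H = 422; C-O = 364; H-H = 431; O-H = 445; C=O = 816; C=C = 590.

Reaction 1:
  Bonds broken (reactants):
    C=O: 2 × 816 = 1632
    H-H: 3 × 431 = 1293
    Σ(broken) = 2925 kJ
  Bonds formed (products):
    C-H: 3 × 422 = 1266
    C-O: 1 × 364 = 364
    O-H: 3 × 445 = 1335
    Σ(formed) = 2965 kJ
  ΔH_1 = 2925 − 2965 = −40 kJ
Reaction 2:
  Bonds broken (reactants):
    C-C: 3 × 342 = 1026
    C-H: 10 × 422 = 4220
    Σ(broken) = 5246 kJ
  Bonds formed (products):
    C-H: 8 × 422 = 3376
    C=C: 2 × 590 = 1180
    H-H: 1 × 431 = 431
    Σ(formed) = 4987 kJ
  ΔH_2 = 5246 − 4987 = +259 kJ
ΔH_1 − ΔH_2 = −299 kJ, so reaction 1 has the more negative ΔH; |ΔH_1 − ΔH_2| = 299 kJ.

Reaction 1, by 299 kJ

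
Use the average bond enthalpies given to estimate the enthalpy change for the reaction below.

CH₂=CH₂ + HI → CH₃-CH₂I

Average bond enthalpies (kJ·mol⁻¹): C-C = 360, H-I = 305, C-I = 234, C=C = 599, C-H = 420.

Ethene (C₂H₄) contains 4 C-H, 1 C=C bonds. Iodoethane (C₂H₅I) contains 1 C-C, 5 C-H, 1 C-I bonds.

ΔH ≈ −110 kJ

Bonds broken (reactants):
  C-H: 4 × 420 = 1680
  C=C: 1 × 599 = 599
  H-I: 1 × 305 = 305
  Σ(broken) = 2584 kJ
Bonds formed (products):
  C-C: 1 × 360 = 360
  C-H: 5 × 420 = 2100
  C-I: 1 × 234 = 234
  Σ(formed) = 2694 kJ
ΔH = Σ(broken) − Σ(formed) = 2584 − 2694 = −110 kJ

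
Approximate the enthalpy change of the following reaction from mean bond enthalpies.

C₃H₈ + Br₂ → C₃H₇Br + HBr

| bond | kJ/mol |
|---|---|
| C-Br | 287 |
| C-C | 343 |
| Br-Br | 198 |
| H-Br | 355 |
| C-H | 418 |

ΔH ≈ −26 kJ

Bonds broken (reactants):
  Br-Br: 1 × 198 = 198
  C-C: 2 × 343 = 686
  C-H: 8 × 418 = 3344
  Σ(broken) = 4228 kJ
Bonds formed (products):
  C-Br: 1 × 287 = 287
  C-C: 2 × 343 = 686
  C-H: 7 × 418 = 2926
  H-Br: 1 × 355 = 355
  Σ(formed) = 4254 kJ
ΔH = Σ(broken) − Σ(formed) = 4228 − 4254 = −26 kJ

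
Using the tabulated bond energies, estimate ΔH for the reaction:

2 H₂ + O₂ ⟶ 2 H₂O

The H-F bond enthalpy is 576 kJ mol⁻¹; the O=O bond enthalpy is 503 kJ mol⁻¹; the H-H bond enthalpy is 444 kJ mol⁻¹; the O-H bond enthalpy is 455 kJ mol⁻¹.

Bonds broken (reactants):
  H-H: 2 × 444 = 888
  O=O: 1 × 503 = 503
  Σ(broken) = 1391 kJ
Bonds formed (products):
  O-H: 4 × 455 = 1820
  Σ(formed) = 1820 kJ
ΔH = Σ(broken) − Σ(formed) = 1391 − 1820 = −429 kJ

ΔH ≈ −429 kJ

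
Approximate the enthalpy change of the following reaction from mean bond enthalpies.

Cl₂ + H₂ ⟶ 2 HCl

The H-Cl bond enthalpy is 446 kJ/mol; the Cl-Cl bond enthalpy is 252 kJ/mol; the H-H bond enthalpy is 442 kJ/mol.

Bonds broken (reactants):
  Cl-Cl: 1 × 252 = 252
  H-H: 1 × 442 = 442
  Σ(broken) = 694 kJ
Bonds formed (products):
  H-Cl: 2 × 446 = 892
  Σ(formed) = 892 kJ
ΔH = Σ(broken) − Σ(formed) = 694 − 892 = −198 kJ

ΔH ≈ −198 kJ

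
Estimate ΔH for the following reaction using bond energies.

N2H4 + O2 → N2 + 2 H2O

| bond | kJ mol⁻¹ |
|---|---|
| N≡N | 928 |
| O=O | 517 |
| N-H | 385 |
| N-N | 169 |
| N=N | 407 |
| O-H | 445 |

ΔH ≈ −482 kJ

Bonds broken (reactants):
  N-H: 4 × 385 = 1540
  N-N: 1 × 169 = 169
  O=O: 1 × 517 = 517
  Σ(broken) = 2226 kJ
Bonds formed (products):
  N≡N: 1 × 928 = 928
  O-H: 4 × 445 = 1780
  Σ(formed) = 2708 kJ
ΔH = Σ(broken) − Σ(formed) = 2226 − 2708 = −482 kJ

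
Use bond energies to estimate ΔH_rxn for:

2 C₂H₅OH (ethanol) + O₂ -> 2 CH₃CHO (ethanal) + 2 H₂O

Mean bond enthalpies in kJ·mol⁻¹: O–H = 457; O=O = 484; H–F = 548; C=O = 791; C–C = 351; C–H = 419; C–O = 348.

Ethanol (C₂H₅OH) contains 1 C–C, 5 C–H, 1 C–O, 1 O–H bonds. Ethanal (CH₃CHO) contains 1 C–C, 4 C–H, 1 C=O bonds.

ΔH ≈ −478 kJ

Bonds broken (reactants):
  C–C: 2 × 351 = 702
  C–H: 10 × 419 = 4190
  C–O: 2 × 348 = 696
  O–H: 2 × 457 = 914
  O=O: 1 × 484 = 484
  Σ(broken) = 6986 kJ
Bonds formed (products):
  C–C: 2 × 351 = 702
  C–H: 8 × 419 = 3352
  C=O: 2 × 791 = 1582
  O–H: 4 × 457 = 1828
  Σ(formed) = 7464 kJ
ΔH = Σ(broken) − Σ(formed) = 6986 − 7464 = −478 kJ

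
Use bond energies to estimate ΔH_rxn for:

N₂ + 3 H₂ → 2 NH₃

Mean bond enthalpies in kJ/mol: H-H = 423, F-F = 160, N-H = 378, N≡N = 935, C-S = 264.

Bonds broken (reactants):
  H-H: 3 × 423 = 1269
  N≡N: 1 × 935 = 935
  Σ(broken) = 2204 kJ
Bonds formed (products):
  N-H: 6 × 378 = 2268
  Σ(formed) = 2268 kJ
ΔH = Σ(broken) − Σ(formed) = 2204 − 2268 = −64 kJ

ΔH ≈ −64 kJ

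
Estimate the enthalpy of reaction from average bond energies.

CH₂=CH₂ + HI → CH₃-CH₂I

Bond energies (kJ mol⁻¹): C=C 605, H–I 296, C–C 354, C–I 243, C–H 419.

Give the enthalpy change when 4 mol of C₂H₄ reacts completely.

Bonds broken (reactants):
  C–H: 4 × 419 = 1676
  C=C: 1 × 605 = 605
  H–I: 1 × 296 = 296
  Σ(broken) = 2577 kJ
Bonds formed (products):
  C–C: 1 × 354 = 354
  C–H: 5 × 419 = 2095
  C–I: 1 × 243 = 243
  Σ(formed) = 2692 kJ
ΔH = Σ(broken) − Σ(formed) = 2577 − 2692 = −115 kJ
For 4× the reaction as written: 4 × (−115) = −460 kJ

ΔH = −460 kJ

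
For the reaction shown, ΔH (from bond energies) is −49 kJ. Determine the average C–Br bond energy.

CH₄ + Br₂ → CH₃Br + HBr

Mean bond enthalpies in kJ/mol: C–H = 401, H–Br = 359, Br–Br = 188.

D(C–Br) ≈ 279 kJ/mol

Let D be the C–Br bond energy.
Σ(broken) = 1×188 + 4×401 = 1792
Σ(formed) = 1×D + 3×401 + 1×359 = 1562 + D
ΔH = Σ(broken) − Σ(formed) = (1792) − (1562 + D) = +230 − D
Setting this equal to −49 kJ gives D = 279 kJ/mol.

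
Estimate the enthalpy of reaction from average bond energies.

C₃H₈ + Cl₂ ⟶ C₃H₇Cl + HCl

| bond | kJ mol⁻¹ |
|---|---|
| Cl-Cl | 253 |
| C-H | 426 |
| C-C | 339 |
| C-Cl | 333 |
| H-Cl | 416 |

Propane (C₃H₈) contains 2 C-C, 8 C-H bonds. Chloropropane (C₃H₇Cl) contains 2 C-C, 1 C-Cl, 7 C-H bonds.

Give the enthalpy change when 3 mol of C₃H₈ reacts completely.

Bonds broken (reactants):
  C-C: 2 × 339 = 678
  C-H: 8 × 426 = 3408
  Cl-Cl: 1 × 253 = 253
  Σ(broken) = 4339 kJ
Bonds formed (products):
  C-C: 2 × 339 = 678
  C-Cl: 1 × 333 = 333
  C-H: 7 × 426 = 2982
  H-Cl: 1 × 416 = 416
  Σ(formed) = 4409 kJ
ΔH = Σ(broken) − Σ(formed) = 4339 − 4409 = −70 kJ
For 3× the reaction as written: 3 × (−70) = −210 kJ

ΔH = −210 kJ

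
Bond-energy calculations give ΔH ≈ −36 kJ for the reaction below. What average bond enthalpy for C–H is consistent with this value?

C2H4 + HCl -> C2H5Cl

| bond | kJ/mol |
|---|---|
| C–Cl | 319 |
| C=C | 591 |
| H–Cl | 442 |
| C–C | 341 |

Let D be the C–H bond energy.
Σ(broken) = 4×D + 1×591 + 1×442 = 1033 + 4D
Σ(formed) = 1×341 + 1×319 + 5×D = 660 + 5D
ΔH = Σ(broken) − Σ(formed) = (1033 + 4D) − (660 + 5D) = +373 − D
Setting this equal to −36 kJ gives D = 409 kJ/mol.

D(C–H) ≈ 409 kJ/mol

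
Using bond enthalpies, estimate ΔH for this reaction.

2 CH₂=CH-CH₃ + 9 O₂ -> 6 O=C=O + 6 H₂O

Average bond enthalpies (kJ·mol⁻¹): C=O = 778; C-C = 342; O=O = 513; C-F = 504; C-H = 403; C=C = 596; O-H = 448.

Bonds broken (reactants):
  C-C: 2 × 342 = 684
  C-H: 12 × 403 = 4836
  C=C: 2 × 596 = 1192
  O=O: 9 × 513 = 4617
  Σ(broken) = 11329 kJ
Bonds formed (products):
  C=O: 12 × 778 = 9336
  O-H: 12 × 448 = 5376
  Σ(formed) = 14712 kJ
ΔH = Σ(broken) − Σ(formed) = 11329 − 14712 = −3383 kJ

ΔH ≈ −3383 kJ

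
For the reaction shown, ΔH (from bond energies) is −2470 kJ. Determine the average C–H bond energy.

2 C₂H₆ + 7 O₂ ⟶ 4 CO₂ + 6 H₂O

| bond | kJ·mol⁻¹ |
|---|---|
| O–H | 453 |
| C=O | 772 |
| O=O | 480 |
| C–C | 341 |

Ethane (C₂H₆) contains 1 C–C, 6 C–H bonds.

Let D be the C–H bond energy.
Σ(broken) = 2×341 + 12×D + 7×480 = 4042 + 12D
Σ(formed) = 8×772 + 12×453 = 11612
ΔH = Σ(broken) − Σ(formed) = (4042 + 12D) − (11612) = −7570 + 12D
Setting this equal to −2470 kJ gives 12D = 5100, so D = 425 kJ/mol.

D(C–H) ≈ 425 kJ/mol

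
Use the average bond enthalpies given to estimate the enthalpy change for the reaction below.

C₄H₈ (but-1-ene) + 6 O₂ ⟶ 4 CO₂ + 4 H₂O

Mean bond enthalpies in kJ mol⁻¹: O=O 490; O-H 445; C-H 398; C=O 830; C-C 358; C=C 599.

ΔH ≈ −2761 kJ

Bonds broken (reactants):
  C-C: 2 × 358 = 716
  C-H: 8 × 398 = 3184
  C=C: 1 × 599 = 599
  O=O: 6 × 490 = 2940
  Σ(broken) = 7439 kJ
Bonds formed (products):
  C=O: 8 × 830 = 6640
  O-H: 8 × 445 = 3560
  Σ(formed) = 10200 kJ
ΔH = Σ(broken) − Σ(formed) = 7439 − 10200 = −2761 kJ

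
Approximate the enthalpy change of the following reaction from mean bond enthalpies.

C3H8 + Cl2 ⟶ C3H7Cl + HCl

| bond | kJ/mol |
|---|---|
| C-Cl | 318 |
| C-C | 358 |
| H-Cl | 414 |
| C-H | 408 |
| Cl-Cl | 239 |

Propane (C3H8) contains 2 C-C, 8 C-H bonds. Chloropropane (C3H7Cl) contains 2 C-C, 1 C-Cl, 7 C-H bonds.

ΔH ≈ −85 kJ

Bonds broken (reactants):
  C-C: 2 × 358 = 716
  C-H: 8 × 408 = 3264
  Cl-Cl: 1 × 239 = 239
  Σ(broken) = 4219 kJ
Bonds formed (products):
  C-C: 2 × 358 = 716
  C-Cl: 1 × 318 = 318
  C-H: 7 × 408 = 2856
  H-Cl: 1 × 414 = 414
  Σ(formed) = 4304 kJ
ΔH = Σ(broken) − Σ(formed) = 4219 − 4304 = −85 kJ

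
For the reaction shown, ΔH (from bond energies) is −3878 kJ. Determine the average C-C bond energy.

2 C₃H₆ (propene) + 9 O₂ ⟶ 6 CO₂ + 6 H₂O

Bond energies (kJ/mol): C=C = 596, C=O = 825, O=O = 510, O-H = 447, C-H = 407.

Let D be the C-C bond energy.
Σ(broken) = 2×D + 12×407 + 2×596 + 9×510 = 10666 + 2D
Σ(formed) = 12×825 + 12×447 = 15264
ΔH = Σ(broken) − Σ(formed) = (10666 + 2D) − (15264) = −4598 + 2D
Setting this equal to −3878 kJ gives 2D = 720, so D = 360 kJ/mol.

D(C-C) ≈ 360 kJ/mol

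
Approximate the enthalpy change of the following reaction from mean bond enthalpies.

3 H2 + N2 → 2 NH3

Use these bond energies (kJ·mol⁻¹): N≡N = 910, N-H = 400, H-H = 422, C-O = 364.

Bonds broken (reactants):
  H-H: 3 × 422 = 1266
  N≡N: 1 × 910 = 910
  Σ(broken) = 2176 kJ
Bonds formed (products):
  N-H: 6 × 400 = 2400
  Σ(formed) = 2400 kJ
ΔH = Σ(broken) − Σ(formed) = 2176 − 2400 = −224 kJ

ΔH ≈ −224 kJ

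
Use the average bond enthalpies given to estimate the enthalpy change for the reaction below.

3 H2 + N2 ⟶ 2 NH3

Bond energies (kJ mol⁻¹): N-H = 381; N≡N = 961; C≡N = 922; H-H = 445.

Bonds broken (reactants):
  H-H: 3 × 445 = 1335
  N≡N: 1 × 961 = 961
  Σ(broken) = 2296 kJ
Bonds formed (products):
  N-H: 6 × 381 = 2286
  Σ(formed) = 2286 kJ
ΔH = Σ(broken) − Σ(formed) = 2296 − 2286 = +10 kJ

ΔH ≈ +10 kJ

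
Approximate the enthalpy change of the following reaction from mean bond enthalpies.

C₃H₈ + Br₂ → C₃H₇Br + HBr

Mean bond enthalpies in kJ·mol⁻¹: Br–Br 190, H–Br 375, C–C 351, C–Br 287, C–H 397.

ΔH ≈ −75 kJ

Bonds broken (reactants):
  Br–Br: 1 × 190 = 190
  C–C: 2 × 351 = 702
  C–H: 8 × 397 = 3176
  Σ(broken) = 4068 kJ
Bonds formed (products):
  C–Br: 1 × 287 = 287
  C–C: 2 × 351 = 702
  C–H: 7 × 397 = 2779
  H–Br: 1 × 375 = 375
  Σ(formed) = 4143 kJ
ΔH = Σ(broken) − Σ(formed) = 4068 − 4143 = −75 kJ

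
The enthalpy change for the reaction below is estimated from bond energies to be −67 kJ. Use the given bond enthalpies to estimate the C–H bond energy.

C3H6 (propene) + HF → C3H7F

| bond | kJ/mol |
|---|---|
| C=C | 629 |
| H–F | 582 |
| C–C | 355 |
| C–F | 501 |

D(C–H) ≈ 422 kJ/mol

Let D be the C–H bond energy.
Σ(broken) = 1×355 + 6×D + 1×629 + 1×582 = 1566 + 6D
Σ(formed) = 2×355 + 1×501 + 7×D = 1211 + 7D
ΔH = Σ(broken) − Σ(formed) = (1566 + 6D) − (1211 + 7D) = +355 − D
Setting this equal to −67 kJ gives D = 422 kJ/mol.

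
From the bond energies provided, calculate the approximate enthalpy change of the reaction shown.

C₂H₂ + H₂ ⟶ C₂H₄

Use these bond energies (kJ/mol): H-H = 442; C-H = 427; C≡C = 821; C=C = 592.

Bonds broken (reactants):
  C≡C: 1 × 821 = 821
  C-H: 2 × 427 = 854
  H-H: 1 × 442 = 442
  Σ(broken) = 2117 kJ
Bonds formed (products):
  C-H: 4 × 427 = 1708
  C=C: 1 × 592 = 592
  Σ(formed) = 2300 kJ
ΔH = Σ(broken) − Σ(formed) = 2117 − 2300 = −183 kJ

ΔH ≈ −183 kJ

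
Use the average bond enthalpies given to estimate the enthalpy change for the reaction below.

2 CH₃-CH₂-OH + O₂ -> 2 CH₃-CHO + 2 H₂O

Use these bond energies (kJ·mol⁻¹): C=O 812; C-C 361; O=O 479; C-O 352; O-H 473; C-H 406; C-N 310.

ΔH ≈ −575 kJ

Bonds broken (reactants):
  C-C: 2 × 361 = 722
  C-H: 10 × 406 = 4060
  C-O: 2 × 352 = 704
  O-H: 2 × 473 = 946
  O=O: 1 × 479 = 479
  Σ(broken) = 6911 kJ
Bonds formed (products):
  C-C: 2 × 361 = 722
  C-H: 8 × 406 = 3248
  C=O: 2 × 812 = 1624
  O-H: 4 × 473 = 1892
  Σ(formed) = 7486 kJ
ΔH = Σ(broken) − Σ(formed) = 6911 − 7486 = −575 kJ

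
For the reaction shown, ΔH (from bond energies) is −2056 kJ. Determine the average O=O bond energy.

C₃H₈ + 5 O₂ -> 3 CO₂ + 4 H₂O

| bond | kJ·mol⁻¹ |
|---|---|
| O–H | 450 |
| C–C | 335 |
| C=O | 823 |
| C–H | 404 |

Let D be the O=O bond energy.
Σ(broken) = 2×335 + 8×404 + 5×D = 3902 + 5D
Σ(formed) = 6×823 + 8×450 = 8538
ΔH = Σ(broken) − Σ(formed) = (3902 + 5D) − (8538) = −4636 + 5D
Setting this equal to −2056 kJ gives 5D = 2580, so D = 516 kJ/mol.

D(O=O) ≈ 516 kJ/mol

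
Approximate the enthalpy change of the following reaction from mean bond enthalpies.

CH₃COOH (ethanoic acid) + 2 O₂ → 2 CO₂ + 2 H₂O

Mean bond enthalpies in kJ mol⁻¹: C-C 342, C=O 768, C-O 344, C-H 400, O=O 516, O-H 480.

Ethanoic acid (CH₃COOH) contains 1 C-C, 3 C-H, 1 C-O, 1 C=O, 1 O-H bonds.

ΔH ≈ −826 kJ

Bonds broken (reactants):
  C-C: 1 × 342 = 342
  C-H: 3 × 400 = 1200
  C-O: 1 × 344 = 344
  C=O: 1 × 768 = 768
  O-H: 1 × 480 = 480
  O=O: 2 × 516 = 1032
  Σ(broken) = 4166 kJ
Bonds formed (products):
  C=O: 4 × 768 = 3072
  O-H: 4 × 480 = 1920
  Σ(formed) = 4992 kJ
ΔH = Σ(broken) − Σ(formed) = 4166 − 4992 = −826 kJ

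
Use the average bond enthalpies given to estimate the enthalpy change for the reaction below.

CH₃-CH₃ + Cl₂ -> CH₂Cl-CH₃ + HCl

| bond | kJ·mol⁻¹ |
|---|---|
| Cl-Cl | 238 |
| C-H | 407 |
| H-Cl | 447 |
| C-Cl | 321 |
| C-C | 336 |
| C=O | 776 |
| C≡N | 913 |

ΔH ≈ −123 kJ

Bonds broken (reactants):
  C-C: 1 × 336 = 336
  C-H: 6 × 407 = 2442
  Cl-Cl: 1 × 238 = 238
  Σ(broken) = 3016 kJ
Bonds formed (products):
  C-C: 1 × 336 = 336
  C-Cl: 1 × 321 = 321
  C-H: 5 × 407 = 2035
  H-Cl: 1 × 447 = 447
  Σ(formed) = 3139 kJ
ΔH = Σ(broken) − Σ(formed) = 3016 − 3139 = −123 kJ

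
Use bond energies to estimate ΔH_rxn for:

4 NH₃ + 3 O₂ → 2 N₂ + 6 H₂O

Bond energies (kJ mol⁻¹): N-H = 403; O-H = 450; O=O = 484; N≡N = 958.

ΔH ≈ −1028 kJ

Bonds broken (reactants):
  N-H: 12 × 403 = 4836
  O=O: 3 × 484 = 1452
  Σ(broken) = 6288 kJ
Bonds formed (products):
  N≡N: 2 × 958 = 1916
  O-H: 12 × 450 = 5400
  Σ(formed) = 7316 kJ
ΔH = Σ(broken) − Σ(formed) = 6288 − 7316 = −1028 kJ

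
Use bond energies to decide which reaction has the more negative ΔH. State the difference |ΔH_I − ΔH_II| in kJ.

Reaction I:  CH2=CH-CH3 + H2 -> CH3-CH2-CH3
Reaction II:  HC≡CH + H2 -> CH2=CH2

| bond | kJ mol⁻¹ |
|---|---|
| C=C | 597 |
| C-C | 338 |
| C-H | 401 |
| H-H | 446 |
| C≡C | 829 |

Reaction I:
  Bonds broken (reactants):
    C-C: 1 × 338 = 338
    C-H: 6 × 401 = 2406
    C=C: 1 × 597 = 597
    H-H: 1 × 446 = 446
    Σ(broken) = 3787 kJ
  Bonds formed (products):
    C-C: 2 × 338 = 676
    C-H: 8 × 401 = 3208
    Σ(formed) = 3884 kJ
  ΔH_I = 3787 − 3884 = −97 kJ
Reaction II:
  Bonds broken (reactants):
    C≡C: 1 × 829 = 829
    C-H: 2 × 401 = 802
    H-H: 1 × 446 = 446
    Σ(broken) = 2077 kJ
  Bonds formed (products):
    C-H: 4 × 401 = 1604
    C=C: 1 × 597 = 597
    Σ(formed) = 2201 kJ
  ΔH_II = 2077 − 2201 = −124 kJ
ΔH_I − ΔH_II = +27 kJ, so reaction II has the more negative ΔH; |ΔH_I − ΔH_II| = 27 kJ.

Reaction II, by 27 kJ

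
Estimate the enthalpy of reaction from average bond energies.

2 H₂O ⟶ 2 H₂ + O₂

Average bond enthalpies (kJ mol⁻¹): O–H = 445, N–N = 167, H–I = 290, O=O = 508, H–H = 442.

ΔH ≈ +388 kJ

Bonds broken (reactants):
  O–H: 4 × 445 = 1780
  Σ(broken) = 1780 kJ
Bonds formed (products):
  H–H: 2 × 442 = 884
  O=O: 1 × 508 = 508
  Σ(formed) = 1392 kJ
ΔH = Σ(broken) − Σ(formed) = 1780 − 1392 = +388 kJ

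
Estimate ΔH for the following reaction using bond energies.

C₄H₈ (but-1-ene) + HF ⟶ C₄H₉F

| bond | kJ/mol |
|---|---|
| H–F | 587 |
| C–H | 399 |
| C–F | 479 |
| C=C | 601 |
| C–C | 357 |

ΔH ≈ −47 kJ

Bonds broken (reactants):
  C–C: 2 × 357 = 714
  C–H: 8 × 399 = 3192
  C=C: 1 × 601 = 601
  H–F: 1 × 587 = 587
  Σ(broken) = 5094 kJ
Bonds formed (products):
  C–C: 3 × 357 = 1071
  C–F: 1 × 479 = 479
  C–H: 9 × 399 = 3591
  Σ(formed) = 5141 kJ
ΔH = Σ(broken) − Σ(formed) = 5094 − 5141 = −47 kJ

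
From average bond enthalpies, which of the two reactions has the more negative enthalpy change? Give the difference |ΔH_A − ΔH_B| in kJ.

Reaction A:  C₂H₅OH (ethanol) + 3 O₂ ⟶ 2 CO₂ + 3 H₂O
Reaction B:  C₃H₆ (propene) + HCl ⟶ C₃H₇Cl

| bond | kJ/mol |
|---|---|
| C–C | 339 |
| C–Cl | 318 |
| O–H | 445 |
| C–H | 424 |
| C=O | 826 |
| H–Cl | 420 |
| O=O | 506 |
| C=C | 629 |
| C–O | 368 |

Reaction A:
  Bonds broken (reactants):
    C–C: 1 × 339 = 339
    C–H: 5 × 424 = 2120
    C–O: 1 × 368 = 368
    O–H: 1 × 445 = 445
    O=O: 3 × 506 = 1518
    Σ(broken) = 4790 kJ
  Bonds formed (products):
    C=O: 4 × 826 = 3304
    O–H: 6 × 445 = 2670
    Σ(formed) = 5974 kJ
  ΔH_A = 4790 − 5974 = −1184 kJ
Reaction B:
  Bonds broken (reactants):
    C–C: 1 × 339 = 339
    C–H: 6 × 424 = 2544
    C=C: 1 × 629 = 629
    H–Cl: 1 × 420 = 420
    Σ(broken) = 3932 kJ
  Bonds formed (products):
    C–C: 2 × 339 = 678
    C–Cl: 1 × 318 = 318
    C–H: 7 × 424 = 2968
    Σ(formed) = 3964 kJ
  ΔH_B = 3932 − 3964 = −32 kJ
ΔH_A − ΔH_B = −1152 kJ, so reaction A has the more negative ΔH; |ΔH_A − ΔH_B| = 1152 kJ.

Reaction A, by 1152 kJ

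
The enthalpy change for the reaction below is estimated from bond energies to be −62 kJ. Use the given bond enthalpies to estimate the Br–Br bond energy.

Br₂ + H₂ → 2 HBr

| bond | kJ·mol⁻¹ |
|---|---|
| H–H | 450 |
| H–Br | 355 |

Let D be the Br–Br bond energy.
Σ(broken) = 1×D + 1×450 = 450 + D
Σ(formed) = 2×355 = 710
ΔH = Σ(broken) − Σ(formed) = (450 + D) − (710) = −260 + D
Setting this equal to −62 kJ gives D = 198 kJ/mol.

D(Br–Br) ≈ 198 kJ/mol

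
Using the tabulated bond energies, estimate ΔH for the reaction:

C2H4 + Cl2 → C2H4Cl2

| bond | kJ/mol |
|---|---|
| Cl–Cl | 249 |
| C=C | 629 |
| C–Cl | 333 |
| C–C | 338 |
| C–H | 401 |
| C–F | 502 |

ΔH ≈ −126 kJ

Bonds broken (reactants):
  C–H: 4 × 401 = 1604
  C=C: 1 × 629 = 629
  Cl–Cl: 1 × 249 = 249
  Σ(broken) = 2482 kJ
Bonds formed (products):
  C–C: 1 × 338 = 338
  C–Cl: 2 × 333 = 666
  C–H: 4 × 401 = 1604
  Σ(formed) = 2608 kJ
ΔH = Σ(broken) − Σ(formed) = 2482 − 2608 = −126 kJ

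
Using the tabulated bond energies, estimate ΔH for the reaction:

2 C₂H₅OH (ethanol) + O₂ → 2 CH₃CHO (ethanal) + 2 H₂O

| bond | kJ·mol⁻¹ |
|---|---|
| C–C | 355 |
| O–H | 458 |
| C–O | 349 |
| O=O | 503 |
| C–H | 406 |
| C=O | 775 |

Bonds broken (reactants):
  C–C: 2 × 355 = 710
  C–H: 10 × 406 = 4060
  C–O: 2 × 349 = 698
  O–H: 2 × 458 = 916
  O=O: 1 × 503 = 503
  Σ(broken) = 6887 kJ
Bonds formed (products):
  C–C: 2 × 355 = 710
  C–H: 8 × 406 = 3248
  C=O: 2 × 775 = 1550
  O–H: 4 × 458 = 1832
  Σ(formed) = 7340 kJ
ΔH = Σ(broken) − Σ(formed) = 6887 − 7340 = −453 kJ

ΔH ≈ −453 kJ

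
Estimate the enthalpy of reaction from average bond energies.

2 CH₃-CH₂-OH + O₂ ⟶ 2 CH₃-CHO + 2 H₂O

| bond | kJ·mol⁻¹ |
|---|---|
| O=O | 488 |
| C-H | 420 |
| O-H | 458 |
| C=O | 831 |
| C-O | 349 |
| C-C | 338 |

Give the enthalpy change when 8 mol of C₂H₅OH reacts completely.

ΔH = −2208 kJ

Bonds broken (reactants):
  C-C: 2 × 338 = 676
  C-H: 10 × 420 = 4200
  C-O: 2 × 349 = 698
  O-H: 2 × 458 = 916
  O=O: 1 × 488 = 488
  Σ(broken) = 6978 kJ
Bonds formed (products):
  C-C: 2 × 338 = 676
  C-H: 8 × 420 = 3360
  C=O: 2 × 831 = 1662
  O-H: 4 × 458 = 1832
  Σ(formed) = 7530 kJ
ΔH = Σ(broken) − Σ(formed) = 6978 − 7530 = −552 kJ
For 4× the reaction as written: 4 × (−552) = −2208 kJ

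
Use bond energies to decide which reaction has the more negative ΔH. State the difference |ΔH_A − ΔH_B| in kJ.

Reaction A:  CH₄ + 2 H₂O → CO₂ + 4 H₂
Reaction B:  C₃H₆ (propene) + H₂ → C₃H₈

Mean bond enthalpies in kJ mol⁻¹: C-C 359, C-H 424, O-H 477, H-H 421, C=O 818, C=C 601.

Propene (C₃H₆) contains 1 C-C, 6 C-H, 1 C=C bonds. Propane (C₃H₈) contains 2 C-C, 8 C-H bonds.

Reaction A:
  Bonds broken (reactants):
    C-H: 4 × 424 = 1696
    O-H: 4 × 477 = 1908
    Σ(broken) = 3604 kJ
  Bonds formed (products):
    C=O: 2 × 818 = 1636
    H-H: 4 × 421 = 1684
    Σ(formed) = 3320 kJ
  ΔH_A = 3604 − 3320 = +284 kJ
Reaction B:
  Bonds broken (reactants):
    C-C: 1 × 359 = 359
    C-H: 6 × 424 = 2544
    C=C: 1 × 601 = 601
    H-H: 1 × 421 = 421
    Σ(broken) = 3925 kJ
  Bonds formed (products):
    C-C: 2 × 359 = 718
    C-H: 8 × 424 = 3392
    Σ(formed) = 4110 kJ
  ΔH_B = 3925 − 4110 = −185 kJ
ΔH_A − ΔH_B = +469 kJ, so reaction B has the more negative ΔH; |ΔH_A − ΔH_B| = 469 kJ.

Reaction B, by 469 kJ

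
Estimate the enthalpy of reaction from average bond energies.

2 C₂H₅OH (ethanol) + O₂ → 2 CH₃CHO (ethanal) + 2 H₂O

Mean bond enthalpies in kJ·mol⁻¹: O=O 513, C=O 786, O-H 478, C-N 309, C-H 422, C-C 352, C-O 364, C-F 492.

Bonds broken (reactants):
  C-C: 2 × 352 = 704
  C-H: 10 × 422 = 4220
  C-O: 2 × 364 = 728
  O-H: 2 × 478 = 956
  O=O: 1 × 513 = 513
  Σ(broken) = 7121 kJ
Bonds formed (products):
  C-C: 2 × 352 = 704
  C-H: 8 × 422 = 3376
  C=O: 2 × 786 = 1572
  O-H: 4 × 478 = 1912
  Σ(formed) = 7564 kJ
ΔH = Σ(broken) − Σ(formed) = 7121 − 7564 = −443 kJ

ΔH ≈ −443 kJ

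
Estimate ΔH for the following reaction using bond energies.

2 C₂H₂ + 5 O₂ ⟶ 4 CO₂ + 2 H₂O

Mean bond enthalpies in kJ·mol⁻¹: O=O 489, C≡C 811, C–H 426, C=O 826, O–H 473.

ΔH ≈ −2729 kJ

Bonds broken (reactants):
  C≡C: 2 × 811 = 1622
  C–H: 4 × 426 = 1704
  O=O: 5 × 489 = 2445
  Σ(broken) = 5771 kJ
Bonds formed (products):
  C=O: 8 × 826 = 6608
  O–H: 4 × 473 = 1892
  Σ(formed) = 8500 kJ
ΔH = Σ(broken) − Σ(formed) = 5771 − 8500 = −2729 kJ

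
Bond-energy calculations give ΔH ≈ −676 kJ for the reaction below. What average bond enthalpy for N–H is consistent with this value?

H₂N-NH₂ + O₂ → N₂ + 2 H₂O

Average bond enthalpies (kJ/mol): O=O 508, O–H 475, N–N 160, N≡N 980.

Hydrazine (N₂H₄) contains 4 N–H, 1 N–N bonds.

Let D be the N–H bond energy.
Σ(broken) = 4×D + 1×160 + 1×508 = 668 + 4D
Σ(formed) = 1×980 + 4×475 = 2880
ΔH = Σ(broken) − Σ(formed) = (668 + 4D) − (2880) = −2212 + 4D
Setting this equal to −676 kJ gives 4D = 1536, so D = 384 kJ/mol.

D(N–H) ≈ 384 kJ/mol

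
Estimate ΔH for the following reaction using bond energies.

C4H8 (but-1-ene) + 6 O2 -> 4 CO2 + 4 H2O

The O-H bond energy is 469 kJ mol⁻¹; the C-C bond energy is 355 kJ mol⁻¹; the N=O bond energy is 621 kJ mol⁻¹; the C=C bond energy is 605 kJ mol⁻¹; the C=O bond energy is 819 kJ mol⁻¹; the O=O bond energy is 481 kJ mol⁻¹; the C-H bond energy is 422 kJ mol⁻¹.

ΔH ≈ −2727 kJ

Bonds broken (reactants):
  C-C: 2 × 355 = 710
  C-H: 8 × 422 = 3376
  C=C: 1 × 605 = 605
  O=O: 6 × 481 = 2886
  Σ(broken) = 7577 kJ
Bonds formed (products):
  C=O: 8 × 819 = 6552
  O-H: 8 × 469 = 3752
  Σ(formed) = 10304 kJ
ΔH = Σ(broken) − Σ(formed) = 7577 − 10304 = −2727 kJ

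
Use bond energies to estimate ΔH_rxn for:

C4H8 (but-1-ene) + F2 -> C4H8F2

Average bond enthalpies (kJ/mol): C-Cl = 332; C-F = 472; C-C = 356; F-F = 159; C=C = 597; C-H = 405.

ΔH ≈ −544 kJ

Bonds broken (reactants):
  C-C: 2 × 356 = 712
  C-H: 8 × 405 = 3240
  C=C: 1 × 597 = 597
  F-F: 1 × 159 = 159
  Σ(broken) = 4708 kJ
Bonds formed (products):
  C-C: 3 × 356 = 1068
  C-F: 2 × 472 = 944
  C-H: 8 × 405 = 3240
  Σ(formed) = 5252 kJ
ΔH = Σ(broken) − Σ(formed) = 4708 − 5252 = −544 kJ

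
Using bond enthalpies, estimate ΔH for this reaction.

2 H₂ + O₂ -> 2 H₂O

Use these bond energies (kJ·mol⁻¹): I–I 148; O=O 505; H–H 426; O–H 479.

ΔH ≈ −559 kJ

Bonds broken (reactants):
  H–H: 2 × 426 = 852
  O=O: 1 × 505 = 505
  Σ(broken) = 1357 kJ
Bonds formed (products):
  O–H: 4 × 479 = 1916
  Σ(formed) = 1916 kJ
ΔH = Σ(broken) − Σ(formed) = 1357 − 1916 = −559 kJ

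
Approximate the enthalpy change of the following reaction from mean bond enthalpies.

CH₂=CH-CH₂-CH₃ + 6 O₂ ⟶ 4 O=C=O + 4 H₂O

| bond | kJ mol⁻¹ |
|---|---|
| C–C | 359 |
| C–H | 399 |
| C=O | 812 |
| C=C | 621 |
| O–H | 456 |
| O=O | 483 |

Bonds broken (reactants):
  C–C: 2 × 359 = 718
  C–H: 8 × 399 = 3192
  C=C: 1 × 621 = 621
  O=O: 6 × 483 = 2898
  Σ(broken) = 7429 kJ
Bonds formed (products):
  C=O: 8 × 812 = 6496
  O–H: 8 × 456 = 3648
  Σ(formed) = 10144 kJ
ΔH = Σ(broken) − Σ(formed) = 7429 − 10144 = −2715 kJ

ΔH ≈ −2715 kJ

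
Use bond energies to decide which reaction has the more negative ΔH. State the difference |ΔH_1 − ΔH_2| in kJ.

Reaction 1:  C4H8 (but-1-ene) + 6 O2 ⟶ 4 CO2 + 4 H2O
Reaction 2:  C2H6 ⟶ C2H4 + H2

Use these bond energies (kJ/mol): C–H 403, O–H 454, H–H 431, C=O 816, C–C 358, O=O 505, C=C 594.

Reaction 1:
  Bonds broken (reactants):
    C–C: 2 × 358 = 716
    C–H: 8 × 403 = 3224
    C=C: 1 × 594 = 594
    O=O: 6 × 505 = 3030
    Σ(broken) = 7564 kJ
  Bonds formed (products):
    C=O: 8 × 816 = 6528
    O–H: 8 × 454 = 3632
    Σ(formed) = 10160 kJ
  ΔH_1 = 7564 − 10160 = −2596 kJ
Reaction 2:
  Bonds broken (reactants):
    C–C: 1 × 358 = 358
    C–H: 6 × 403 = 2418
    Σ(broken) = 2776 kJ
  Bonds formed (products):
    C–H: 4 × 403 = 1612
    C=C: 1 × 594 = 594
    H–H: 1 × 431 = 431
    Σ(formed) = 2637 kJ
  ΔH_2 = 2776 − 2637 = +139 kJ
ΔH_1 − ΔH_2 = −2735 kJ, so reaction 1 has the more negative ΔH; |ΔH_1 − ΔH_2| = 2735 kJ.

Reaction 1, by 2735 kJ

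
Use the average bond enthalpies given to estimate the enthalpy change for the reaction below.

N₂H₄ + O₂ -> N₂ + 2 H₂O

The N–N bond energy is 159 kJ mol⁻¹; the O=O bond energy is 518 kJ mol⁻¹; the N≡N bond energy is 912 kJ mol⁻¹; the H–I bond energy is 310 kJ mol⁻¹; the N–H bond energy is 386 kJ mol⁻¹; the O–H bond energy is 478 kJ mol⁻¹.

ΔH ≈ −603 kJ

Bonds broken (reactants):
  N–H: 4 × 386 = 1544
  N–N: 1 × 159 = 159
  O=O: 1 × 518 = 518
  Σ(broken) = 2221 kJ
Bonds formed (products):
  N≡N: 1 × 912 = 912
  O–H: 4 × 478 = 1912
  Σ(formed) = 2824 kJ
ΔH = Σ(broken) − Σ(formed) = 2221 − 2824 = −603 kJ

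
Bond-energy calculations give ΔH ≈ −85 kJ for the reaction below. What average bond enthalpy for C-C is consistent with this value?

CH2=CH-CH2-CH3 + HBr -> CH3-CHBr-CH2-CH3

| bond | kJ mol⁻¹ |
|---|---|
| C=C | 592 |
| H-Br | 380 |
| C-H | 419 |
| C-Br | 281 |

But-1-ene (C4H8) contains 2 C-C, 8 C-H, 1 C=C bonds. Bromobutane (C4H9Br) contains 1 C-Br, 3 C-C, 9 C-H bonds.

Let D be the C-C bond energy.
Σ(broken) = 2×D + 8×419 + 1×592 + 1×380 = 4324 + 2D
Σ(formed) = 1×281 + 3×D + 9×419 = 4052 + 3D
ΔH = Σ(broken) − Σ(formed) = (4324 + 2D) − (4052 + 3D) = +272 − D
Setting this equal to −85 kJ gives D = 357 kJ/mol.

D(C-C) ≈ 357 kJ/mol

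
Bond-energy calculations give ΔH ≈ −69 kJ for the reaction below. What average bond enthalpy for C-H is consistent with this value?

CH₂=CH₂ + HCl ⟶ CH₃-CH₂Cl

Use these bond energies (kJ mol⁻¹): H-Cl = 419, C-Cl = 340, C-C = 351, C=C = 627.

D(C-H) ≈ 424 kJ/mol

Let D be the C-H bond energy.
Σ(broken) = 4×D + 1×627 + 1×419 = 1046 + 4D
Σ(formed) = 1×351 + 1×340 + 5×D = 691 + 5D
ΔH = Σ(broken) − Σ(formed) = (1046 + 4D) − (691 + 5D) = +355 − D
Setting this equal to −69 kJ gives D = 424 kJ/mol.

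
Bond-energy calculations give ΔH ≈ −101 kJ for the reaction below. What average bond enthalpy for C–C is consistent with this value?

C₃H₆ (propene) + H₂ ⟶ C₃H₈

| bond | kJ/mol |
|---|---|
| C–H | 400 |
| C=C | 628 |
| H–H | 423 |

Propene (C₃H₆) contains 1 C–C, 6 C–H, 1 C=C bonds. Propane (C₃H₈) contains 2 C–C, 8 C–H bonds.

Let D be the C–C bond energy.
Σ(broken) = 1×D + 6×400 + 1×628 + 1×423 = 3451 + D
Σ(formed) = 2×D + 8×400 = 3200 + 2D
ΔH = Σ(broken) − Σ(formed) = (3451 + D) − (3200 + 2D) = +251 − D
Setting this equal to −101 kJ gives D = 352 kJ/mol.

D(C–C) ≈ 352 kJ/mol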